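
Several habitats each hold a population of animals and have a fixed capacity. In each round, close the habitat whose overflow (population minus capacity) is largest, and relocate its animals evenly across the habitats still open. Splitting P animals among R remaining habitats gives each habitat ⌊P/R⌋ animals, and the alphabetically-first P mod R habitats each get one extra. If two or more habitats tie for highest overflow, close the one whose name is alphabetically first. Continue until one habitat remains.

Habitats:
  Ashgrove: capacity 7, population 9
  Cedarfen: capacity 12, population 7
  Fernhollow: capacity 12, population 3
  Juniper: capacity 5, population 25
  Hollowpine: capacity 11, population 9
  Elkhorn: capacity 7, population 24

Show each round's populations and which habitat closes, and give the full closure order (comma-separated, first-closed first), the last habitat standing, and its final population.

Round 1: Ashgrove=9 Cedarfen=7 Elkhorn=24 Fernhollow=3 Hollowpine=9 Juniper=25 → close Juniper (overflow 20)
  25÷5 = 5 each, +1 to first 0
Round 2: Ashgrove=14 Cedarfen=12 Elkhorn=29 Fernhollow=8 Hollowpine=14 → close Elkhorn (overflow 22)
  29÷4 = 7 each, +1 to first 1
Round 3: Ashgrove=22 Cedarfen=19 Fernhollow=15 Hollowpine=21 → close Ashgrove (overflow 15)
  22÷3 = 7 each, +1 to first 1
Round 4: Cedarfen=27 Fernhollow=22 Hollowpine=28 → close Hollowpine (overflow 17)
  28÷2 = 14 each, +1 to first 0
Round 5: Cedarfen=41 Fernhollow=36 → close Cedarfen (overflow 29)
  41÷1 = 41 each, +1 to first 0

Closure order: Juniper, Elkhorn, Ashgrove, Hollowpine, Cedarfen
Last habitat: Fernhollow with 77 animals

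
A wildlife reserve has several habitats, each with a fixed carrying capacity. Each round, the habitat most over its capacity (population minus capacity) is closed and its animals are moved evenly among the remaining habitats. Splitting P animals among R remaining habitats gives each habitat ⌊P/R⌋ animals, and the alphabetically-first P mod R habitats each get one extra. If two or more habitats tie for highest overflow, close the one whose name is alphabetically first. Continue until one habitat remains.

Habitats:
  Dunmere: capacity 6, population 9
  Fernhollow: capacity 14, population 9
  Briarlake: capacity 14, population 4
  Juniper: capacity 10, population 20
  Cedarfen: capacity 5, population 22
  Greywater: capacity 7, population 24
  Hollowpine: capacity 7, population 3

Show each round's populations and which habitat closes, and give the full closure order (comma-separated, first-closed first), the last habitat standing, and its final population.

Closure order: Cedarfen, Greywater, Juniper, Dunmere, Fernhollow, Hollowpine
Last habitat: Briarlake with 91 animals

Round 1: Briarlake=4 Cedarfen=22 Dunmere=9 Fernhollow=9 Greywater=24 Hollowpine=3 Juniper=20 → close Cedarfen (overflow 17)
  22÷6 = 3 each, +1 to first 4
Round 2: Briarlake=8 Dunmere=13 Fernhollow=13 Greywater=28 Hollowpine=6 Juniper=23 → close Greywater (overflow 21)
  28÷5 = 5 each, +1 to first 3
Round 3: Briarlake=14 Dunmere=19 Fernhollow=19 Hollowpine=11 Juniper=28 → close Juniper (overflow 18)
  28÷4 = 7 each, +1 to first 0
Round 4: Briarlake=21 Dunmere=26 Fernhollow=26 Hollowpine=18 → close Dunmere (overflow 20)
  26÷3 = 8 each, +1 to first 2
Round 5: Briarlake=30 Fernhollow=35 Hollowpine=26 → close Fernhollow (overflow 21)
  35÷2 = 17 each, +1 to first 1
Round 6: Briarlake=48 Hollowpine=43 → close Hollowpine (overflow 36)
  43÷1 = 43 each, +1 to first 0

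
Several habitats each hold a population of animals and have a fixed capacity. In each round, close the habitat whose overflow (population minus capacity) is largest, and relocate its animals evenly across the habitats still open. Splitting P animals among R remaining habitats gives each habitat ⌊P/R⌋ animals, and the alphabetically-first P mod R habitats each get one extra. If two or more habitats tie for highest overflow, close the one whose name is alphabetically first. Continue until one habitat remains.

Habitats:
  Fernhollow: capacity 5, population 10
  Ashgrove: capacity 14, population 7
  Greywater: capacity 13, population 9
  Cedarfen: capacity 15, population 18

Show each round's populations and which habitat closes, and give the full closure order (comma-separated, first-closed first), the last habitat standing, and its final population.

Round 1: Ashgrove=7 Cedarfen=18 Fernhollow=10 Greywater=9 → close Fernhollow (overflow 5)
  10÷3 = 3 each, +1 to first 1
Round 2: Ashgrove=11 Cedarfen=21 Greywater=12 → close Cedarfen (overflow 6)
  21÷2 = 10 each, +1 to first 1
Round 3: Ashgrove=22 Greywater=22 → close Greywater (overflow 9)
  22÷1 = 22 each, +1 to first 0

Closure order: Fernhollow, Cedarfen, Greywater
Last habitat: Ashgrove with 44 animals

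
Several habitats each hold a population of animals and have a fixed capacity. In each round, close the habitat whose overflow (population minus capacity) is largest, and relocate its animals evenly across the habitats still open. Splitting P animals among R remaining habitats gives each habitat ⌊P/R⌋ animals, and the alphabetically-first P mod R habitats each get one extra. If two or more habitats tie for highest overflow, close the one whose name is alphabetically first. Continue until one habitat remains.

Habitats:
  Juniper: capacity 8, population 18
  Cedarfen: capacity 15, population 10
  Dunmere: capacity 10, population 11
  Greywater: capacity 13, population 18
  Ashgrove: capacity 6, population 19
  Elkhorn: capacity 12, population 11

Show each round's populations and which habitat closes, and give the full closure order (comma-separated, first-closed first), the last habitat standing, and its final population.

Closure order: Ashgrove, Juniper, Greywater, Dunmere, Elkhorn
Last habitat: Cedarfen with 87 animals

Round 1: Ashgrove=19 Cedarfen=10 Dunmere=11 Elkhorn=11 Greywater=18 Juniper=18 → close Ashgrove (overflow 13)
  19÷5 = 3 each, +1 to first 4
Round 2: Cedarfen=14 Dunmere=15 Elkhorn=15 Greywater=22 Juniper=21 → close Juniper (overflow 13)
  21÷4 = 5 each, +1 to first 1
Round 3: Cedarfen=20 Dunmere=20 Elkhorn=20 Greywater=27 → close Greywater (overflow 14)
  27÷3 = 9 each, +1 to first 0
Round 4: Cedarfen=29 Dunmere=29 Elkhorn=29 → close Dunmere (overflow 19)
  29÷2 = 14 each, +1 to first 1
Round 5: Cedarfen=44 Elkhorn=43 → close Elkhorn (overflow 31)
  43÷1 = 43 each, +1 to first 0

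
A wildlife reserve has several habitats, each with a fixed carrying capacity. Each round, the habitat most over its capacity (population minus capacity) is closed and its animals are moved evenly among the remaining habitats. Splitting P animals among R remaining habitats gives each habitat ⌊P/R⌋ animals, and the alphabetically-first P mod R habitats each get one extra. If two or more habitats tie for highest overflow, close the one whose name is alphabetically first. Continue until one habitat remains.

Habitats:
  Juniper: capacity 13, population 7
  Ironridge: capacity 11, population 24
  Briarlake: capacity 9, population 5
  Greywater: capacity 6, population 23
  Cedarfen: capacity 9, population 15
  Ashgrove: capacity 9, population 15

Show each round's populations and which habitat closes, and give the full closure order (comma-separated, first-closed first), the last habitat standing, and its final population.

Round 1: Ashgrove=15 Briarlake=5 Cedarfen=15 Greywater=23 Ironridge=24 Juniper=7 → close Greywater (overflow 17)
  23÷5 = 4 each, +1 to first 3
Round 2: Ashgrove=20 Briarlake=10 Cedarfen=20 Ironridge=28 Juniper=11 → close Ironridge (overflow 17)
  28÷4 = 7 each, +1 to first 0
Round 3: Ashgrove=27 Briarlake=17 Cedarfen=27 Juniper=18 → close Ashgrove (overflow 18)
  27÷3 = 9 each, +1 to first 0
Round 4: Briarlake=26 Cedarfen=36 Juniper=27 → close Cedarfen (overflow 27)
  36÷2 = 18 each, +1 to first 0
Round 5: Briarlake=44 Juniper=45 → close Briarlake (overflow 35)
  44÷1 = 44 each, +1 to first 0

Closure order: Greywater, Ironridge, Ashgrove, Cedarfen, Briarlake
Last habitat: Juniper with 89 animals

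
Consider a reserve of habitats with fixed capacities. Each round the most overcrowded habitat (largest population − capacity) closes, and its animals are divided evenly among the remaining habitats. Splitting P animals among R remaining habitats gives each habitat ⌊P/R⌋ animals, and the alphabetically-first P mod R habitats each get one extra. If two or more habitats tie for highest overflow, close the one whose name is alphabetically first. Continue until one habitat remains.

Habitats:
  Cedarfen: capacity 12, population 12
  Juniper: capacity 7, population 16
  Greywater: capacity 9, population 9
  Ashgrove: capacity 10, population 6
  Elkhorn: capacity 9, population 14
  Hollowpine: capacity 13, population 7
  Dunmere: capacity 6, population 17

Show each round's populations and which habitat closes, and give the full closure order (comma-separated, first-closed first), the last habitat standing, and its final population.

Round 1: Ashgrove=6 Cedarfen=12 Dunmere=17 Elkhorn=14 Greywater=9 Hollowpine=7 Juniper=16 → close Dunmere (overflow 11)
  17÷6 = 2 each, +1 to first 5
Round 2: Ashgrove=9 Cedarfen=15 Elkhorn=17 Greywater=12 Hollowpine=10 Juniper=18 → close Juniper (overflow 11)
  18÷5 = 3 each, +1 to first 3
Round 3: Ashgrove=13 Cedarfen=19 Elkhorn=21 Greywater=15 Hollowpine=13 → close Elkhorn (overflow 12)
  21÷4 = 5 each, +1 to first 1
Round 4: Ashgrove=19 Cedarfen=24 Greywater=20 Hollowpine=18 → close Cedarfen (overflow 12)
  24÷3 = 8 each, +1 to first 0
Round 5: Ashgrove=27 Greywater=28 Hollowpine=26 → close Greywater (overflow 19)
  28÷2 = 14 each, +1 to first 0
Round 6: Ashgrove=41 Hollowpine=40 → close Ashgrove (overflow 31)
  41÷1 = 41 each, +1 to first 0

Closure order: Dunmere, Juniper, Elkhorn, Cedarfen, Greywater, Ashgrove
Last habitat: Hollowpine with 81 animals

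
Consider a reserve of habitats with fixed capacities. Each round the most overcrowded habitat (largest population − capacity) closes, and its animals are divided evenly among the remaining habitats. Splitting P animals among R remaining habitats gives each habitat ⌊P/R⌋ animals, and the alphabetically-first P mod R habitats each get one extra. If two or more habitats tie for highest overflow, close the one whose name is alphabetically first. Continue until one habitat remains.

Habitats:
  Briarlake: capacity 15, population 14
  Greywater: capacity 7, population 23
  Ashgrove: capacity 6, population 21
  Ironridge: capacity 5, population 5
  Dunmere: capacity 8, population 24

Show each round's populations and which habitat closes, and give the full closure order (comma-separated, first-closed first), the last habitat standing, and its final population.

Closure order: Dunmere, Greywater, Ashgrove, Briarlake
Last habitat: Ironridge with 87 animals

Round 1: Ashgrove=21 Briarlake=14 Dunmere=24 Greywater=23 Ironridge=5 → close Dunmere (overflow 16)
  24÷4 = 6 each, +1 to first 0
Round 2: Ashgrove=27 Briarlake=20 Greywater=29 Ironridge=11 → close Greywater (overflow 22)
  29÷3 = 9 each, +1 to first 2
Round 3: Ashgrove=37 Briarlake=30 Ironridge=20 → close Ashgrove (overflow 31)
  37÷2 = 18 each, +1 to first 1
Round 4: Briarlake=49 Ironridge=38 → close Briarlake (overflow 34)
  49÷1 = 49 each, +1 to first 0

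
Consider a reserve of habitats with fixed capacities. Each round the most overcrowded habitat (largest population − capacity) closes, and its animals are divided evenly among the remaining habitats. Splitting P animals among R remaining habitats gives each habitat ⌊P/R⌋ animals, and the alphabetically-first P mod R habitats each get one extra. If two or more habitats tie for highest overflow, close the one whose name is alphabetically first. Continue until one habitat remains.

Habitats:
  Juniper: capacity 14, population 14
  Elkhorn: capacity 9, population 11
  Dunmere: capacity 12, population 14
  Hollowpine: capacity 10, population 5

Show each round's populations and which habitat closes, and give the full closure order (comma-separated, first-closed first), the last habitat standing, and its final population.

Round 1: Dunmere=14 Elkhorn=11 Hollowpine=5 Juniper=14 → close Dunmere (overflow 2)
  14÷3 = 4 each, +1 to first 2
Round 2: Elkhorn=16 Hollowpine=10 Juniper=18 → close Elkhorn (overflow 7)
  16÷2 = 8 each, +1 to first 0
Round 3: Hollowpine=18 Juniper=26 → close Juniper (overflow 12)
  26÷1 = 26 each, +1 to first 0

Closure order: Dunmere, Elkhorn, Juniper
Last habitat: Hollowpine with 44 animals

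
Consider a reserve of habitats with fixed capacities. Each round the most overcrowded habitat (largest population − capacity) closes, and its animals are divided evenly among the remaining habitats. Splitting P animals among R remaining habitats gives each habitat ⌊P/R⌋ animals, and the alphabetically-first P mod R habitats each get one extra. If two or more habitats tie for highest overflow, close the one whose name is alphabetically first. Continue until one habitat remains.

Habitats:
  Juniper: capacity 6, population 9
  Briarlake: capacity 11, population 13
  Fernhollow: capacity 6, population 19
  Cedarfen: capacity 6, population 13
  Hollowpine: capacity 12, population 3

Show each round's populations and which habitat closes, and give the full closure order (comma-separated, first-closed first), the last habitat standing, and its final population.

Round 1: Briarlake=13 Cedarfen=13 Fernhollow=19 Hollowpine=3 Juniper=9 → close Fernhollow (overflow 13)
  19÷4 = 4 each, +1 to first 3
Round 2: Briarlake=18 Cedarfen=18 Hollowpine=8 Juniper=13 → close Cedarfen (overflow 12)
  18÷3 = 6 each, +1 to first 0
Round 3: Briarlake=24 Hollowpine=14 Juniper=19 → close Briarlake (overflow 13)
  24÷2 = 12 each, +1 to first 0
Round 4: Hollowpine=26 Juniper=31 → close Juniper (overflow 25)
  31÷1 = 31 each, +1 to first 0

Closure order: Fernhollow, Cedarfen, Briarlake, Juniper
Last habitat: Hollowpine with 57 animals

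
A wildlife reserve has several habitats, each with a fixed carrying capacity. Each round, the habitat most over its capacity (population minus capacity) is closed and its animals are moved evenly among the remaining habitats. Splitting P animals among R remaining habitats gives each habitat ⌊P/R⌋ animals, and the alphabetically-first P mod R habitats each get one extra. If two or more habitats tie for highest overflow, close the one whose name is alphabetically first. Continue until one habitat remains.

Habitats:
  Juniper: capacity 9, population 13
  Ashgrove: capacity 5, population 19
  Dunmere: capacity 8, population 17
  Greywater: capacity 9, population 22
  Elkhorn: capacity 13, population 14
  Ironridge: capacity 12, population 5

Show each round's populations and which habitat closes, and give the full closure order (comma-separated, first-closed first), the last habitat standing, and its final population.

Closure order: Ashgrove, Greywater, Dunmere, Elkhorn, Juniper
Last habitat: Ironridge with 90 animals

Round 1: Ashgrove=19 Dunmere=17 Elkhorn=14 Greywater=22 Ironridge=5 Juniper=13 → close Ashgrove (overflow 14)
  19÷5 = 3 each, +1 to first 4
Round 2: Dunmere=21 Elkhorn=18 Greywater=26 Ironridge=9 Juniper=16 → close Greywater (overflow 17)
  26÷4 = 6 each, +1 to first 2
Round 3: Dunmere=28 Elkhorn=25 Ironridge=15 Juniper=22 → close Dunmere (overflow 20)
  28÷3 = 9 each, +1 to first 1
Round 4: Elkhorn=35 Ironridge=24 Juniper=31 → close Elkhorn (overflow 22)
  35÷2 = 17 each, +1 to first 1
Round 5: Ironridge=42 Juniper=48 → close Juniper (overflow 39)
  48÷1 = 48 each, +1 to first 0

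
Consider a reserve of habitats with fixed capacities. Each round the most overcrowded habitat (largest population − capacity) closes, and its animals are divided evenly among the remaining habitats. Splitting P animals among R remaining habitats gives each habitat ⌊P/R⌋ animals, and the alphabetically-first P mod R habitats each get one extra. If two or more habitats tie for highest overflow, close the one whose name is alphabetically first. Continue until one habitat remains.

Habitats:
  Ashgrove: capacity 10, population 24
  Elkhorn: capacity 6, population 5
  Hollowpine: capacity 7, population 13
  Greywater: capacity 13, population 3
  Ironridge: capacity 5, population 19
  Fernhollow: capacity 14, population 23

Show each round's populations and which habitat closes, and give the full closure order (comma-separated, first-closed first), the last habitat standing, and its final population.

Round 1: Ashgrove=24 Elkhorn=5 Fernhollow=23 Greywater=3 Hollowpine=13 Ironridge=19 → close Ashgrove (overflow 14)
  24÷5 = 4 each, +1 to first 4
Round 2: Elkhorn=10 Fernhollow=28 Greywater=8 Hollowpine=18 Ironridge=23 → close Ironridge (overflow 18)
  23÷4 = 5 each, +1 to first 3
Round 3: Elkhorn=16 Fernhollow=34 Greywater=14 Hollowpine=23 → close Fernhollow (overflow 20)
  34÷3 = 11 each, +1 to first 1
Round 4: Elkhorn=28 Greywater=25 Hollowpine=34 → close Hollowpine (overflow 27)
  34÷2 = 17 each, +1 to first 0
Round 5: Elkhorn=45 Greywater=42 → close Elkhorn (overflow 39)
  45÷1 = 45 each, +1 to first 0

Closure order: Ashgrove, Ironridge, Fernhollow, Hollowpine, Elkhorn
Last habitat: Greywater with 87 animals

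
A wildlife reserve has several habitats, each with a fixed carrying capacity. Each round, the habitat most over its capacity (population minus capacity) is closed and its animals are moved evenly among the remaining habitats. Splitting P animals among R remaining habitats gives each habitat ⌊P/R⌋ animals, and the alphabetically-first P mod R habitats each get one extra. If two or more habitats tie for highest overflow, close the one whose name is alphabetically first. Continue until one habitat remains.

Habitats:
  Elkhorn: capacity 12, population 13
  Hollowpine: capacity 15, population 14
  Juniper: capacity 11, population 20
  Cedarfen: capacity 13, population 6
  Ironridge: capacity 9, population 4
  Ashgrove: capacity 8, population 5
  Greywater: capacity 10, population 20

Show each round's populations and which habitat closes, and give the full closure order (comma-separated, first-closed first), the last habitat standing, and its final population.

Round 1: Ashgrove=5 Cedarfen=6 Elkhorn=13 Greywater=20 Hollowpine=14 Ironridge=4 Juniper=20 → close Greywater (overflow 10)
  20÷6 = 3 each, +1 to first 2
Round 2: Ashgrove=9 Cedarfen=10 Elkhorn=16 Hollowpine=17 Ironridge=7 Juniper=23 → close Juniper (overflow 12)
  23÷5 = 4 each, +1 to first 3
Round 3: Ashgrove=14 Cedarfen=15 Elkhorn=21 Hollowpine=21 Ironridge=11 → close Elkhorn (overflow 9)
  21÷4 = 5 each, +1 to first 1
Round 4: Ashgrove=20 Cedarfen=20 Hollowpine=26 Ironridge=16 → close Ashgrove (overflow 12)
  20÷3 = 6 each, +1 to first 2
Round 5: Cedarfen=27 Hollowpine=33 Ironridge=22 → close Hollowpine (overflow 18)
  33÷2 = 16 each, +1 to first 1
Round 6: Cedarfen=44 Ironridge=38 → close Cedarfen (overflow 31)
  44÷1 = 44 each, +1 to first 0

Closure order: Greywater, Juniper, Elkhorn, Ashgrove, Hollowpine, Cedarfen
Last habitat: Ironridge with 82 animals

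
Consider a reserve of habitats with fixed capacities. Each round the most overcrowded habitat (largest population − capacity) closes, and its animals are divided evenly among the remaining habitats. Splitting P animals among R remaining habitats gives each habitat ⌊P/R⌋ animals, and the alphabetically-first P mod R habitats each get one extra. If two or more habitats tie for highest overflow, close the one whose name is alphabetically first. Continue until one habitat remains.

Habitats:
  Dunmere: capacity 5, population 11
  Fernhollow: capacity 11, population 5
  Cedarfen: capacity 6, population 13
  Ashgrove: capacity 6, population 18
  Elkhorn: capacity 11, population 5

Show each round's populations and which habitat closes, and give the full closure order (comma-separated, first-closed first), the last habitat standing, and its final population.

Round 1: Ashgrove=18 Cedarfen=13 Dunmere=11 Elkhorn=5 Fernhollow=5 → close Ashgrove (overflow 12)
  18÷4 = 4 each, +1 to first 2
Round 2: Cedarfen=18 Dunmere=16 Elkhorn=9 Fernhollow=9 → close Cedarfen (overflow 12)
  18÷3 = 6 each, +1 to first 0
Round 3: Dunmere=22 Elkhorn=15 Fernhollow=15 → close Dunmere (overflow 17)
  22÷2 = 11 each, +1 to first 0
Round 4: Elkhorn=26 Fernhollow=26 → close Elkhorn (overflow 15)
  26÷1 = 26 each, +1 to first 0

Closure order: Ashgrove, Cedarfen, Dunmere, Elkhorn
Last habitat: Fernhollow with 52 animals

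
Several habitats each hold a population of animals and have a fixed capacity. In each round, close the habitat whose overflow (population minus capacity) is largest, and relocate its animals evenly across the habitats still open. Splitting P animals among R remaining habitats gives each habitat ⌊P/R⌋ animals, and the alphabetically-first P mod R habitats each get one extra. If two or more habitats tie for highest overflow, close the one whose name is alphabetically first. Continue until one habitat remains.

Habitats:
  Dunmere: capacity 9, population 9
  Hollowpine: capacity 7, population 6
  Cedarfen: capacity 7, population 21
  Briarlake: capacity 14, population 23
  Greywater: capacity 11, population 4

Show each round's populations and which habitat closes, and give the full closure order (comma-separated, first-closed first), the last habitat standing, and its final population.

Closure order: Cedarfen, Briarlake, Dunmere, Hollowpine
Last habitat: Greywater with 63 animals

Round 1: Briarlake=23 Cedarfen=21 Dunmere=9 Greywater=4 Hollowpine=6 → close Cedarfen (overflow 14)
  21÷4 = 5 each, +1 to first 1
Round 2: Briarlake=29 Dunmere=14 Greywater=9 Hollowpine=11 → close Briarlake (overflow 15)
  29÷3 = 9 each, +1 to first 2
Round 3: Dunmere=24 Greywater=19 Hollowpine=20 → close Dunmere (overflow 15)
  24÷2 = 12 each, +1 to first 0
Round 4: Greywater=31 Hollowpine=32 → close Hollowpine (overflow 25)
  32÷1 = 32 each, +1 to first 0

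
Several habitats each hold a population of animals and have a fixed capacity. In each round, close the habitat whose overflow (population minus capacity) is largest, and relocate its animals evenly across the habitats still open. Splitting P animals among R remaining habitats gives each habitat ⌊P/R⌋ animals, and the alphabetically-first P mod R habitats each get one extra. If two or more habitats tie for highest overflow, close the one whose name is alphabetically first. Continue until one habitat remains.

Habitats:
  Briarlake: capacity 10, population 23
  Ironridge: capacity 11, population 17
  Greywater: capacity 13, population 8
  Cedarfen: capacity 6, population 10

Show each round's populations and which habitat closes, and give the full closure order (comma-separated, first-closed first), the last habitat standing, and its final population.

Round 1: Briarlake=23 Cedarfen=10 Greywater=8 Ironridge=17 → close Briarlake (overflow 13)
  23÷3 = 7 each, +1 to first 2
Round 2: Cedarfen=18 Greywater=16 Ironridge=24 → close Ironridge (overflow 13)
  24÷2 = 12 each, +1 to first 0
Round 3: Cedarfen=30 Greywater=28 → close Cedarfen (overflow 24)
  30÷1 = 30 each, +1 to first 0

Closure order: Briarlake, Ironridge, Cedarfen
Last habitat: Greywater with 58 animals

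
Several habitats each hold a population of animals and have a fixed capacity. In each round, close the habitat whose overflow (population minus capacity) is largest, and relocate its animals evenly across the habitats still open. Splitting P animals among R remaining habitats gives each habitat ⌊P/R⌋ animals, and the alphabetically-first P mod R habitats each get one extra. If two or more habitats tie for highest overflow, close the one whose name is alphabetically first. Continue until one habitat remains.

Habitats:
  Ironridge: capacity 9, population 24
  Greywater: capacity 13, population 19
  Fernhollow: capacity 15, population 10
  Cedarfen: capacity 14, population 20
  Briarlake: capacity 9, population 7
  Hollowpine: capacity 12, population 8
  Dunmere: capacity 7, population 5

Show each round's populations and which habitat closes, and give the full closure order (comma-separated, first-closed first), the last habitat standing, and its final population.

Closure order: Ironridge, Cedarfen, Greywater, Briarlake, Dunmere, Fernhollow
Last habitat: Hollowpine with 93 animals

Round 1: Briarlake=7 Cedarfen=20 Dunmere=5 Fernhollow=10 Greywater=19 Hollowpine=8 Ironridge=24 → close Ironridge (overflow 15)
  24÷6 = 4 each, +1 to first 0
Round 2: Briarlake=11 Cedarfen=24 Dunmere=9 Fernhollow=14 Greywater=23 Hollowpine=12 → close Cedarfen (overflow 10)
  24÷5 = 4 each, +1 to first 4
Round 3: Briarlake=16 Dunmere=14 Fernhollow=19 Greywater=28 Hollowpine=16 → close Greywater (overflow 15)
  28÷4 = 7 each, +1 to first 0
Round 4: Briarlake=23 Dunmere=21 Fernhollow=26 Hollowpine=23 → close Briarlake (overflow 14)
  23÷3 = 7 each, +1 to first 2
Round 5: Dunmere=29 Fernhollow=34 Hollowpine=30 → close Dunmere (overflow 22)
  29÷2 = 14 each, +1 to first 1
Round 6: Fernhollow=49 Hollowpine=44 → close Fernhollow (overflow 34)
  49÷1 = 49 each, +1 to first 0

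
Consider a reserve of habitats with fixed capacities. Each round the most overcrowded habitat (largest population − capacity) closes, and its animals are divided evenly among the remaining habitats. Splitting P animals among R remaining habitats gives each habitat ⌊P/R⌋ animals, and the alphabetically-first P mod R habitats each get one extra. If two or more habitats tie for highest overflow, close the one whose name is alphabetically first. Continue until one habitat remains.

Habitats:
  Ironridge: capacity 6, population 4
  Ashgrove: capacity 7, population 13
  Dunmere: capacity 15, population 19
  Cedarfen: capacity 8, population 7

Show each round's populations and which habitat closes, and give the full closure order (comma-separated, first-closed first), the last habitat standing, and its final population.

Closure order: Ashgrove, Dunmere, Cedarfen
Last habitat: Ironridge with 43 animals

Round 1: Ashgrove=13 Cedarfen=7 Dunmere=19 Ironridge=4 → close Ashgrove (overflow 6)
  13÷3 = 4 each, +1 to first 1
Round 2: Cedarfen=12 Dunmere=23 Ironridge=8 → close Dunmere (overflow 8)
  23÷2 = 11 each, +1 to first 1
Round 3: Cedarfen=24 Ironridge=19 → close Cedarfen (overflow 16)
  24÷1 = 24 each, +1 to first 0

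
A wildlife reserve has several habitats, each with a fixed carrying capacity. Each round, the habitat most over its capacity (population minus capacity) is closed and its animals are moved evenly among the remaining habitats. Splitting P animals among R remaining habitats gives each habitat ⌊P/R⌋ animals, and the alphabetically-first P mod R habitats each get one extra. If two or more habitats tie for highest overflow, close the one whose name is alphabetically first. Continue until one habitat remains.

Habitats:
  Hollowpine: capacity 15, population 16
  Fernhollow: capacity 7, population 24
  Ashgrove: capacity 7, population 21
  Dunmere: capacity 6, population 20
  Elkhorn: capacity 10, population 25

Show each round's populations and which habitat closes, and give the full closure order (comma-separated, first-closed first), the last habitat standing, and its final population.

Closure order: Fernhollow, Elkhorn, Ashgrove, Dunmere
Last habitat: Hollowpine with 106 animals

Round 1: Ashgrove=21 Dunmere=20 Elkhorn=25 Fernhollow=24 Hollowpine=16 → close Fernhollow (overflow 17)
  24÷4 = 6 each, +1 to first 0
Round 2: Ashgrove=27 Dunmere=26 Elkhorn=31 Hollowpine=22 → close Elkhorn (overflow 21)
  31÷3 = 10 each, +1 to first 1
Round 3: Ashgrove=38 Dunmere=36 Hollowpine=32 → close Ashgrove (overflow 31)
  38÷2 = 19 each, +1 to first 0
Round 4: Dunmere=55 Hollowpine=51 → close Dunmere (overflow 49)
  55÷1 = 55 each, +1 to first 0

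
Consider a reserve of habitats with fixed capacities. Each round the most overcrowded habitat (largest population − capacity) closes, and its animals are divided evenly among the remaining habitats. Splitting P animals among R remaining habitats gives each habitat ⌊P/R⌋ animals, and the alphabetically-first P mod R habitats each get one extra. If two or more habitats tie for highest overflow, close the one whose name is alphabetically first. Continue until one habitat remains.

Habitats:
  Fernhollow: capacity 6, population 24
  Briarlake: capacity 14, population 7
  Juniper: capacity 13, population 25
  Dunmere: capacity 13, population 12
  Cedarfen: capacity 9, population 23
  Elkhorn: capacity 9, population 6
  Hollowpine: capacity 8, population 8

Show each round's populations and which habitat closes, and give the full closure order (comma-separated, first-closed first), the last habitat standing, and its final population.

Closure order: Fernhollow, Cedarfen, Juniper, Dunmere, Hollowpine, Briarlake
Last habitat: Elkhorn with 105 animals

Round 1: Briarlake=7 Cedarfen=23 Dunmere=12 Elkhorn=6 Fernhollow=24 Hollowpine=8 Juniper=25 → close Fernhollow (overflow 18)
  24÷6 = 4 each, +1 to first 0
Round 2: Briarlake=11 Cedarfen=27 Dunmere=16 Elkhorn=10 Hollowpine=12 Juniper=29 → close Cedarfen (overflow 18)
  27÷5 = 5 each, +1 to first 2
Round 3: Briarlake=17 Dunmere=22 Elkhorn=15 Hollowpine=17 Juniper=34 → close Juniper (overflow 21)
  34÷4 = 8 each, +1 to first 2
Round 4: Briarlake=26 Dunmere=31 Elkhorn=23 Hollowpine=25 → close Dunmere (overflow 18)
  31÷3 = 10 each, +1 to first 1
Round 5: Briarlake=37 Elkhorn=33 Hollowpine=35 → close Hollowpine (overflow 27)
  35÷2 = 17 each, +1 to first 1
Round 6: Briarlake=55 Elkhorn=50 → close Briarlake (overflow 41)
  55÷1 = 55 each, +1 to first 0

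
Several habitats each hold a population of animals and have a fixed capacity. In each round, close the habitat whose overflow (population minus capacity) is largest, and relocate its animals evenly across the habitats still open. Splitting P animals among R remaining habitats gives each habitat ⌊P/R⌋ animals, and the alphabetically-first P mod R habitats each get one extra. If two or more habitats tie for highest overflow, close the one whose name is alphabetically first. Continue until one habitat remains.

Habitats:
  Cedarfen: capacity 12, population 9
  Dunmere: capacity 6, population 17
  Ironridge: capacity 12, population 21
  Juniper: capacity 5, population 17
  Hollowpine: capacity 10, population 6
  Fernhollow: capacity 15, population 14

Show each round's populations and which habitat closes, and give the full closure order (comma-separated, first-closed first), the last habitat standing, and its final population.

Closure order: Juniper, Dunmere, Ironridge, Cedarfen, Fernhollow
Last habitat: Hollowpine with 84 animals

Round 1: Cedarfen=9 Dunmere=17 Fernhollow=14 Hollowpine=6 Ironridge=21 Juniper=17 → close Juniper (overflow 12)
  17÷5 = 3 each, +1 to first 2
Round 2: Cedarfen=13 Dunmere=21 Fernhollow=17 Hollowpine=9 Ironridge=24 → close Dunmere (overflow 15)
  21÷4 = 5 each, +1 to first 1
Round 3: Cedarfen=19 Fernhollow=22 Hollowpine=14 Ironridge=29 → close Ironridge (overflow 17)
  29÷3 = 9 each, +1 to first 2
Round 4: Cedarfen=29 Fernhollow=32 Hollowpine=23 → close Cedarfen (overflow 17)
  29÷2 = 14 each, +1 to first 1
Round 5: Fernhollow=47 Hollowpine=37 → close Fernhollow (overflow 32)
  47÷1 = 47 each, +1 to first 0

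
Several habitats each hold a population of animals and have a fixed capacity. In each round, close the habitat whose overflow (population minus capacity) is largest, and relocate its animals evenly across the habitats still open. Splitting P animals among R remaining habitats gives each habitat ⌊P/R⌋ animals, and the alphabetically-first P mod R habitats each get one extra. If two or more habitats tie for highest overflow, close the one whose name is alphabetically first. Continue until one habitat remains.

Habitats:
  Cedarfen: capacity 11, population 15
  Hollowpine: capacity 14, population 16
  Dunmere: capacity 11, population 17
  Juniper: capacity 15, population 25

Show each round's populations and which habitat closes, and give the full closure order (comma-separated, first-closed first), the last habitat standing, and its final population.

Closure order: Juniper, Dunmere, Cedarfen
Last habitat: Hollowpine with 73 animals

Round 1: Cedarfen=15 Dunmere=17 Hollowpine=16 Juniper=25 → close Juniper (overflow 10)
  25÷3 = 8 each, +1 to first 1
Round 2: Cedarfen=24 Dunmere=25 Hollowpine=24 → close Dunmere (overflow 14)
  25÷2 = 12 each, +1 to first 1
Round 3: Cedarfen=37 Hollowpine=36 → close Cedarfen (overflow 26)
  37÷1 = 37 each, +1 to first 0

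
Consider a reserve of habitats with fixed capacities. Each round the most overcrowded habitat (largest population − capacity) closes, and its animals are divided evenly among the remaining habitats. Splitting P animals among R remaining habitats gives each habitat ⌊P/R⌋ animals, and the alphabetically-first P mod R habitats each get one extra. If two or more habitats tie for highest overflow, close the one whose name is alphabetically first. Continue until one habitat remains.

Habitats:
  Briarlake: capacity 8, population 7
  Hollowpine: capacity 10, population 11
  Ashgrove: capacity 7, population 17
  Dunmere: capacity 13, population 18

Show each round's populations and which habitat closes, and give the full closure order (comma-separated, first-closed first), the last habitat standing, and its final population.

Closure order: Ashgrove, Dunmere, Hollowpine
Last habitat: Briarlake with 53 animals

Round 1: Ashgrove=17 Briarlake=7 Dunmere=18 Hollowpine=11 → close Ashgrove (overflow 10)
  17÷3 = 5 each, +1 to first 2
Round 2: Briarlake=13 Dunmere=24 Hollowpine=16 → close Dunmere (overflow 11)
  24÷2 = 12 each, +1 to first 0
Round 3: Briarlake=25 Hollowpine=28 → close Hollowpine (overflow 18)
  28÷1 = 28 each, +1 to first 0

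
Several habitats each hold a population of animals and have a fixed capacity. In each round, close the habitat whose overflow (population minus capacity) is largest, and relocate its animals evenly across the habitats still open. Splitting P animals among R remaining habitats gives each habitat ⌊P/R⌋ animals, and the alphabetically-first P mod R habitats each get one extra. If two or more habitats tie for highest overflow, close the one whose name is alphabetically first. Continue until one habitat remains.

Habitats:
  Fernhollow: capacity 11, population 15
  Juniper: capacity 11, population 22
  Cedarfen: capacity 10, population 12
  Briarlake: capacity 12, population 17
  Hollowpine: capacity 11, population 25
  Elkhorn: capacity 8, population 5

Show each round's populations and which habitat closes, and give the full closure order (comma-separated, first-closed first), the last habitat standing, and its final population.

Closure order: Hollowpine, Juniper, Briarlake, Cedarfen, Fernhollow
Last habitat: Elkhorn with 96 animals

Round 1: Briarlake=17 Cedarfen=12 Elkhorn=5 Fernhollow=15 Hollowpine=25 Juniper=22 → close Hollowpine (overflow 14)
  25÷5 = 5 each, +1 to first 0
Round 2: Briarlake=22 Cedarfen=17 Elkhorn=10 Fernhollow=20 Juniper=27 → close Juniper (overflow 16)
  27÷4 = 6 each, +1 to first 3
Round 3: Briarlake=29 Cedarfen=24 Elkhorn=17 Fernhollow=26 → close Briarlake (overflow 17)
  29÷3 = 9 each, +1 to first 2
Round 4: Cedarfen=34 Elkhorn=27 Fernhollow=35 → close Cedarfen (overflow 24)
  34÷2 = 17 each, +1 to first 0
Round 5: Elkhorn=44 Fernhollow=52 → close Fernhollow (overflow 41)
  52÷1 = 52 each, +1 to first 0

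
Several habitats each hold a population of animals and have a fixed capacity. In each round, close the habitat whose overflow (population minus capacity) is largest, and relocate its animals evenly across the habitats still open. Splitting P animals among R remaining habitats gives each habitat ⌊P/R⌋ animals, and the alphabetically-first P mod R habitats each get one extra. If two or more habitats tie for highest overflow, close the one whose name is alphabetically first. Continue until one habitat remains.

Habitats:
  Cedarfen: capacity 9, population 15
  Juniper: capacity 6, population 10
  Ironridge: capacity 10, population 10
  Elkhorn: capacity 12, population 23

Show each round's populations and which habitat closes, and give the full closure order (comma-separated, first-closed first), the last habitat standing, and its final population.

Round 1: Cedarfen=15 Elkhorn=23 Ironridge=10 Juniper=10 → close Elkhorn (overflow 11)
  23÷3 = 7 each, +1 to first 2
Round 2: Cedarfen=23 Ironridge=18 Juniper=17 → close Cedarfen (overflow 14)
  23÷2 = 11 each, +1 to first 1
Round 3: Ironridge=30 Juniper=28 → close Juniper (overflow 22)
  28÷1 = 28 each, +1 to first 0

Closure order: Elkhorn, Cedarfen, Juniper
Last habitat: Ironridge with 58 animals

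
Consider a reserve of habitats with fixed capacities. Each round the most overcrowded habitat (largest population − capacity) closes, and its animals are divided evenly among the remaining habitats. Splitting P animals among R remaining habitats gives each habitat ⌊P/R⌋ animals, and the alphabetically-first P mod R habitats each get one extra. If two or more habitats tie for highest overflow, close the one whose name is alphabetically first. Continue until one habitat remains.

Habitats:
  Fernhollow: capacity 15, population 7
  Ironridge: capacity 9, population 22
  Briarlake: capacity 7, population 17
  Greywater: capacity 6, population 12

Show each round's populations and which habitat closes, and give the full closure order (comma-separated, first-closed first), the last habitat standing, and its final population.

Closure order: Ironridge, Briarlake, Greywater
Last habitat: Fernhollow with 58 animals

Round 1: Briarlake=17 Fernhollow=7 Greywater=12 Ironridge=22 → close Ironridge (overflow 13)
  22÷3 = 7 each, +1 to first 1
Round 2: Briarlake=25 Fernhollow=14 Greywater=19 → close Briarlake (overflow 18)
  25÷2 = 12 each, +1 to first 1
Round 3: Fernhollow=27 Greywater=31 → close Greywater (overflow 25)
  31÷1 = 31 each, +1 to first 0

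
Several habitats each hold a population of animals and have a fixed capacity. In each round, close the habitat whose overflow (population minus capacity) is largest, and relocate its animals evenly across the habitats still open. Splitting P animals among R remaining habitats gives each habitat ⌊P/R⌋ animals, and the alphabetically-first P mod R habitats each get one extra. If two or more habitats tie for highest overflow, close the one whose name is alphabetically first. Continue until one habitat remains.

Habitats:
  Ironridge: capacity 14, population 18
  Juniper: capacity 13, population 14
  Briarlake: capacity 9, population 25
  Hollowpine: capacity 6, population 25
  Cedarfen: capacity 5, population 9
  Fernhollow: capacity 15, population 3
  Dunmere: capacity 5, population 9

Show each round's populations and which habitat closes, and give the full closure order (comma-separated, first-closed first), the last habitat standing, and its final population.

Closure order: Hollowpine, Briarlake, Cedarfen, Dunmere, Ironridge, Juniper
Last habitat: Fernhollow with 103 animals

Round 1: Briarlake=25 Cedarfen=9 Dunmere=9 Fernhollow=3 Hollowpine=25 Ironridge=18 Juniper=14 → close Hollowpine (overflow 19)
  25÷6 = 4 each, +1 to first 1
Round 2: Briarlake=30 Cedarfen=13 Dunmere=13 Fernhollow=7 Ironridge=22 Juniper=18 → close Briarlake (overflow 21)
  30÷5 = 6 each, +1 to first 0
Round 3: Cedarfen=19 Dunmere=19 Fernhollow=13 Ironridge=28 Juniper=24 → close Cedarfen (overflow 14)
  19÷4 = 4 each, +1 to first 3
Round 4: Dunmere=24 Fernhollow=18 Ironridge=33 Juniper=28 → close Dunmere (overflow 19)
  24÷3 = 8 each, +1 to first 0
Round 5: Fernhollow=26 Ironridge=41 Juniper=36 → close Ironridge (overflow 27)
  41÷2 = 20 each, +1 to first 1
Round 6: Fernhollow=47 Juniper=56 → close Juniper (overflow 43)
  56÷1 = 56 each, +1 to first 0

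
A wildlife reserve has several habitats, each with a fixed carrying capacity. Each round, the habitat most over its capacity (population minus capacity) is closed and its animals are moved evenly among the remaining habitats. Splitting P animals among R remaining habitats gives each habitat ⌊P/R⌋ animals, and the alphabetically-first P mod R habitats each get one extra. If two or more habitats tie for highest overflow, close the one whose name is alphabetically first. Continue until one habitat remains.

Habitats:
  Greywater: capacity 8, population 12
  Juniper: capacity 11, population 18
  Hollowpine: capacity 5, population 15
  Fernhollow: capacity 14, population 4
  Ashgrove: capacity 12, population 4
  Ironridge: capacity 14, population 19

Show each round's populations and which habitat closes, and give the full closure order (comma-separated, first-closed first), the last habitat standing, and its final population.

Closure order: Hollowpine, Juniper, Ironridge, Greywater, Ashgrove
Last habitat: Fernhollow with 72 animals

Round 1: Ashgrove=4 Fernhollow=4 Greywater=12 Hollowpine=15 Ironridge=19 Juniper=18 → close Hollowpine (overflow 10)
  15÷5 = 3 each, +1 to first 0
Round 2: Ashgrove=7 Fernhollow=7 Greywater=15 Ironridge=22 Juniper=21 → close Juniper (overflow 10)
  21÷4 = 5 each, +1 to first 1
Round 3: Ashgrove=13 Fernhollow=12 Greywater=20 Ironridge=27 → close Ironridge (overflow 13)
  27÷3 = 9 each, +1 to first 0
Round 4: Ashgrove=22 Fernhollow=21 Greywater=29 → close Greywater (overflow 21)
  29÷2 = 14 each, +1 to first 1
Round 5: Ashgrove=37 Fernhollow=35 → close Ashgrove (overflow 25)
  37÷1 = 37 each, +1 to first 0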